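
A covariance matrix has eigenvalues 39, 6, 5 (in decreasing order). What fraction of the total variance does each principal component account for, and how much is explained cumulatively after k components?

Step 1 — total variance = trace(Sigma) = Σ λ_i = 39 + 6 + 5 = 50.

Step 2 — fraction explained by component i = λ_i / Σ λ:
  PC1: 39/50 = 0.78
  PC2: 6/50 = 0.12
  PC3: 5/50 = 0.1

Step 3 — cumulative fraction after k components = (λ_1 + ... + λ_k) / Σ λ:
  k = 1: 39/50 = 0.78
  k = 2: (39 + 6)/50 = 45/50 = 0.9
  k = 3: (39 + 6 + 5)/50 = 50/50 = 1

Summary (fraction, with percent):

explained: PC1 0.78 (78%), PC2 0.12 (12%), PC3 0.1 (10%);  cumulative: 0.78, 0.9, 1


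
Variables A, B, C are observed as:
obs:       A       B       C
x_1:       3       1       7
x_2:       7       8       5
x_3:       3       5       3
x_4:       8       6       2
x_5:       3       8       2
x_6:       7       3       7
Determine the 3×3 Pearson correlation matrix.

Step 1 — column means:
  mean(A) = (3 + 7 + 3 + 8 + 3 + 7) / 6 = 31/6 = 5.1667
  mean(B) = (1 + 8 + 5 + 6 + 8 + 3) / 6 = 31/6 = 5.1667
  mean(C) = (7 + 5 + 3 + 2 + 2 + 7) / 6 = 26/6 = 4.3333

Step 2 — sample variances and covariances s[i,j] = (1/(n-1)) · Σ_k (x_{k,i} - mean_i) · (x_{k,j} - mean_j), with n-1 = 5:
  s[A,A] = ((-2.1667)·(-2.1667) + (1.8333)·(1.8333) + (-2.1667)·(-2.1667) + (2.8333)·(2.8333) + (-2.1667)·(-2.1667) + (1.8333)·(1.8333)) / 5 = 28.8333/5 = 5.7667
  s[A,B] = ((-2.1667)·(-4.1667) + (1.8333)·(2.8333) + (-2.1667)·(-0.1667) + (2.8333)·(0.8333) + (-2.1667)·(2.8333) + (1.8333)·(-2.1667)) / 5 = 6.8333/5 = 1.3667
  s[A,C] = ((-2.1667)·(2.6667) + (1.8333)·(0.6667) + (-2.1667)·(-1.3333) + (2.8333)·(-2.3333) + (-2.1667)·(-2.3333) + (1.8333)·(2.6667)) / 5 = 1.6667/5 = 0.3333
  s[B,B] = ((-4.1667)·(-4.1667) + (2.8333)·(2.8333) + (-0.1667)·(-0.1667) + (0.8333)·(0.8333) + (2.8333)·(2.8333) + (-2.1667)·(-2.1667)) / 5 = 38.8333/5 = 7.7667
  s[B,C] = ((-4.1667)·(2.6667) + (2.8333)·(0.6667) + (-0.1667)·(-1.3333) + (0.8333)·(-2.3333) + (2.8333)·(-2.3333) + (-2.1667)·(2.6667)) / 5 = -23.3333/5 = -4.6667
  s[C,C] = ((2.6667)·(2.6667) + (0.6667)·(0.6667) + (-1.3333)·(-1.3333) + (-2.3333)·(-2.3333) + (-2.3333)·(-2.3333) + (2.6667)·(2.6667)) / 5 = 27.3333/5 = 5.4667
  Sample standard deviations s_i = √(s[i,i]):
  s(A) = √(5.7667) = 2.4014
  s(B) = √(7.7667) = 2.7869
  s(C) = √(5.4667) = 2.3381

Step 3 — r_{ij} = s_{ij} / (s_i · s_j):
  r[A,A] = 1 (diagonal).
  r[A,B] = 1.3667 / (2.4014 · 2.7869) = 1.3667 / 6.6924 = 0.2042
  r[A,C] = 0.3333 / (2.4014 · 2.3381) = 0.3333 / 5.6147 = 0.0594
  r[B,B] = 1 (diagonal).
  r[B,C] = -4.6667 / (2.7869 · 2.3381) = -4.6667 / 6.516 = -0.7162
  r[C,C] = 1 (diagonal).

R is symmetric with unit diagonal. Assembling:

R = [[1, 0.2042, 0.0594],
 [0.2042, 1, -0.7162],
 [0.0594, -0.7162, 1]]


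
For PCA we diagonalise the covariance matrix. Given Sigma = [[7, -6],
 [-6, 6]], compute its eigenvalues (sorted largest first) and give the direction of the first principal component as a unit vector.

Step 1 — characteristic polynomial of 2×2 Sigma:
  det(Sigma - λI) = λ² - trace · λ + det = 0.
  trace = 7 + 6 = 13, det = 7·6 - (-6)² = 6.
Step 2 — discriminant:
  Δ = trace² - 4·det = 169 - 24 = 145.
Step 3 — eigenvalues:
  λ = (trace ± √Δ)/2 = (13 ± 12.0416)/2,
  λ_1 = 12.5208,  λ_2 = 0.4792.

Step 4 — unit eigenvector for λ_1: solve (Sigma - λ_1 I)v = 0. First row:
  (7 - 12.5208)·v_x + (-6)·v_y = 0, i.e. (-5.5208)·v_x + (-6)·v_y = 0,
  so v ∝ (b, λ_1 - a) = (-6, 5.5208); multiply by -1 so the first entry is positive: u = (6, -5.5208).
  ||u|| = √((6)² + (-5.5208)²) = √(66.4792) ≈ 8.1535,
  v_1 = u/||u|| ≈ (0.7359, -0.6771) (||v_1|| = 1).

λ_1 = 12.5208,  λ_2 = 0.4792;  v_1 ≈ (0.7359, -0.6771)


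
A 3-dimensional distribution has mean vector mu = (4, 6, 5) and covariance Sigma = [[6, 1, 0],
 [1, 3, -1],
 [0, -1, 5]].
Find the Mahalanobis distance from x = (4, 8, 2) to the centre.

Step 1 — centre the observation: (x - mu) = (0, 2, -3).

Step 2 — invert Sigma (cofactor / det for 3×3, or solve directly):
  Sigma^{-1} = [[0.1772, -0.0633, -0.0127],
 [-0.0633, 0.3797, 0.0759],
 [-0.0127, 0.0759, 0.2152]].

Step 3 — form the quadratic (x - mu)^T · Sigma^{-1} · (x - mu):
  Sigma^{-1} · (x - mu) = (-0.0886, 0.5316, -0.4937).
  (x - mu)^T · [Sigma^{-1} · (x - mu)] = (0)·(-0.0886) + (2)·(0.5316) + (-3)·(-0.4937) = 2.5443.

Step 4 — take square root: d = √(2.5443) ≈ 1.5951.

d(x, mu) = √(2.5443) ≈ 1.5951


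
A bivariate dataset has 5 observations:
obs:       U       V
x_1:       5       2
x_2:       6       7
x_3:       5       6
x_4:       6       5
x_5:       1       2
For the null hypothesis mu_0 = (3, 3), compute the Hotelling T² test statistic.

Step 1 — sample mean vector:
  mean(U) = (5 + 6 + 5 + 6 + 1) / 5 = 23/5 = 4.6
  mean(V) = (2 + 7 + 6 + 5 + 2) / 5 = 22/5 = 4.4
  x̄ = (4.6, 4.4),  deviation x̄ - mu_0 = (4.6, 4.4) - (3, 3) = (1.6, 1.4).

Step 2 — sample covariance matrix, S[i,j] = (1/(n-1)) · Σ_k (x_{k,i} - mean_i) · (x_{k,j} - mean_j), divisor n-1 = 4:
  S[U,U] = ((0.4)·(0.4) + (1.4)·(1.4) + (0.4)·(0.4) + (1.4)·(1.4) + (-3.6)·(-3.6)) / 4 = 17.2/4 = 4.3
  S[U,V] = ((0.4)·(-2.4) + (1.4)·(2.6) + (0.4)·(1.6) + (1.4)·(0.6) + (-3.6)·(-2.4)) / 4 = 12.8/4 = 3.2
  S[V,V] = ((-2.4)·(-2.4) + (2.6)·(2.6) + (1.6)·(1.6) + (0.6)·(0.6) + (-2.4)·(-2.4)) / 4 = 21.2/4 = 5.3
  S = [[4.3, 3.2],
 [3.2, 5.3]].

Step 3 — invert S. det(S) = 4.3·5.3 - (3.2)² = 12.55.
  S^{-1} = (1/det) · [[d, -b], [-b, a]] = [[0.4223, -0.255],
 [-0.255, 0.3426]].

Step 4 — quadratic form (x̄ - mu_0)^T · S^{-1} · (x̄ - mu_0):
  S^{-1} · (x̄ - mu_0) = (0.3187, 0.0717),
  (x̄ - mu_0)^T · [...] = (1.6)·(0.3187) + (1.4)·(0.0717) = 0.6104.

Step 5 — scale by n: T² = 5 · 0.6104 = 3.0518.

T² ≈ 3.0518


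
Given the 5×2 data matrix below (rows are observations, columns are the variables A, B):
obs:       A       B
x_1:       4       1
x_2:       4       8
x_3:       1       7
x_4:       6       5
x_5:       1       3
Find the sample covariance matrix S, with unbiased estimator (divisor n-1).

Step 1 — column means:
  mean(A) = (4 + 4 + 1 + 6 + 1) / 5 = 16/5 = 3.2
  mean(B) = (1 + 8 + 7 + 5 + 3) / 5 = 24/5 = 4.8

Step 2 — sample covariance S[i,j] = (1/(n-1)) · Σ_k (x_{k,i} - mean_i) · (x_{k,j} - mean_j), with n-1 = 4.
  S[A,A] = ((0.8)·(0.8) + (0.8)·(0.8) + (-2.2)·(-2.2) + (2.8)·(2.8) + (-2.2)·(-2.2)) / 4 = 18.8/4 = 4.7
  S[A,B] = ((0.8)·(-3.8) + (0.8)·(3.2) + (-2.2)·(2.2) + (2.8)·(0.2) + (-2.2)·(-1.8)) / 4 = -0.8/4 = -0.2
  S[B,B] = ((-3.8)·(-3.8) + (3.2)·(3.2) + (2.2)·(2.2) + (0.2)·(0.2) + (-1.8)·(-1.8)) / 4 = 32.8/4 = 8.2

S is symmetric (S[j,i] = S[i,j]). Assembling:

S = [[4.7, -0.2],
 [-0.2, 8.2]]


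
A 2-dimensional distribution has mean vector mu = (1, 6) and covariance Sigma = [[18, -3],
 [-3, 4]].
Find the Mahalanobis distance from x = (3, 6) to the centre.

Step 1 — centre the observation: (x - mu) = (2, 0).

Step 2 — invert Sigma. det(Sigma) = 18·4 - (-3)² = 63.
  Sigma^{-1} = (1/det) · [[d, -b], [-b, a]] = [[0.0635, 0.0476],
 [0.0476, 0.2857]].

Step 3 — form the quadratic (x - mu)^T · Sigma^{-1} · (x - mu):
  Sigma^{-1} · (x - mu) = (0.127, 0.0952).
  (x - mu)^T · [Sigma^{-1} · (x - mu)] = (2)·(0.127) + (0)·(0.0952) = 0.254.

Step 4 — take square root: d = √(0.254) ≈ 0.504.

d(x, mu) = √(0.254) ≈ 0.504


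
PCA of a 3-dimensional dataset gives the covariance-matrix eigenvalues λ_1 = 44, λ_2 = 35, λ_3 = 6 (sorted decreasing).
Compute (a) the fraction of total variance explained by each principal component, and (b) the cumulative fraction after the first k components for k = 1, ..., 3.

Step 1 — total variance = trace(Sigma) = Σ λ_i = 44 + 35 + 6 = 85.

Step 2 — fraction explained by component i = λ_i / Σ λ:
  PC1: 44/85 = 0.5176
  PC2: 35/85 = 0.4118
  PC3: 6/85 = 0.0706

Step 3 — cumulative fraction after k components = (λ_1 + ... + λ_k) / Σ λ:
  k = 1: 44/85 = 0.5176
  k = 2: (44 + 35)/85 = 79/85 = 0.9294
  k = 3: (44 + 35 + 6)/85 = 85/85 = 1

Summary (fraction, with percent):

explained: PC1 0.5176 (51.76%), PC2 0.4118 (41.18%), PC3 0.0706 (7.06%);  cumulative: 0.5176, 0.9294, 1


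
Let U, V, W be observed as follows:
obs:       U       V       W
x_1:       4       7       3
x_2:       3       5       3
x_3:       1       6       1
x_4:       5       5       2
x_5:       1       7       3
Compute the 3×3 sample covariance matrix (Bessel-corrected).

Step 1 — column means:
  mean(U) = (4 + 3 + 1 + 5 + 1) / 5 = 14/5 = 2.8
  mean(V) = (7 + 5 + 6 + 5 + 7) / 5 = 30/5 = 6
  mean(W) = (3 + 3 + 1 + 2 + 3) / 5 = 12/5 = 2.4

Step 2 — sample covariance S[i,j] = (1/(n-1)) · Σ_k (x_{k,i} - mean_i) · (x_{k,j} - mean_j), with n-1 = 4.
  S[U,U] = ((1.2)·(1.2) + (0.2)·(0.2) + (-1.8)·(-1.8) + (2.2)·(2.2) + (-1.8)·(-1.8)) / 4 = 12.8/4 = 3.2
  S[U,V] = ((1.2)·(1) + (0.2)·(-1) + (-1.8)·(0) + (2.2)·(-1) + (-1.8)·(1)) / 4 = -3/4 = -0.75
  S[U,W] = ((1.2)·(0.6) + (0.2)·(0.6) + (-1.8)·(-1.4) + (2.2)·(-0.4) + (-1.8)·(0.6)) / 4 = 1.4/4 = 0.35
  S[V,V] = ((1)·(1) + (-1)·(-1) + (0)·(0) + (-1)·(-1) + (1)·(1)) / 4 = 4/4 = 1
  S[V,W] = ((1)·(0.6) + (-1)·(0.6) + (0)·(-1.4) + (-1)·(-0.4) + (1)·(0.6)) / 4 = 1/4 = 0.25
  S[W,W] = ((0.6)·(0.6) + (0.6)·(0.6) + (-1.4)·(-1.4) + (-0.4)·(-0.4) + (0.6)·(0.6)) / 4 = 3.2/4 = 0.8

S is symmetric (S[j,i] = S[i,j]). Assembling:

S = [[3.2, -0.75, 0.35],
 [-0.75, 1, 0.25],
 [0.35, 0.25, 0.8]]


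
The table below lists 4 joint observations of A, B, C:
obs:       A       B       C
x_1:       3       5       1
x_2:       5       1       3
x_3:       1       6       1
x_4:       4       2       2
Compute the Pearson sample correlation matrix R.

Step 1 — column means:
  mean(A) = (3 + 5 + 1 + 4) / 4 = 13/4 = 3.25
  mean(B) = (5 + 1 + 6 + 2) / 4 = 14/4 = 3.5
  mean(C) = (1 + 3 + 1 + 2) / 4 = 7/4 = 1.75

Step 2 — sample variances and covariances s[i,j] = (1/(n-1)) · Σ_k (x_{k,i} - mean_i) · (x_{k,j} - mean_j), with n-1 = 3:
  s[A,A] = ((-0.25)·(-0.25) + (1.75)·(1.75) + (-2.25)·(-2.25) + (0.75)·(0.75)) / 3 = 8.75/3 = 2.9167
  s[A,B] = ((-0.25)·(1.5) + (1.75)·(-2.5) + (-2.25)·(2.5) + (0.75)·(-1.5)) / 3 = -11.5/3 = -3.8333
  s[A,C] = ((-0.25)·(-0.75) + (1.75)·(1.25) + (-2.25)·(-0.75) + (0.75)·(0.25)) / 3 = 4.25/3 = 1.4167
  s[B,B] = ((1.5)·(1.5) + (-2.5)·(-2.5) + (2.5)·(2.5) + (-1.5)·(-1.5)) / 3 = 17/3 = 5.6667
  s[B,C] = ((1.5)·(-0.75) + (-2.5)·(1.25) + (2.5)·(-0.75) + (-1.5)·(0.25)) / 3 = -6.5/3 = -2.1667
  s[C,C] = ((-0.75)·(-0.75) + (1.25)·(1.25) + (-0.75)·(-0.75) + (0.25)·(0.25)) / 3 = 2.75/3 = 0.9167
  Sample standard deviations s_i = √(s[i,i]):
  s(A) = √(2.9167) = 1.7078
  s(B) = √(5.6667) = 2.3805
  s(C) = √(0.9167) = 0.9574

Step 3 — r_{ij} = s_{ij} / (s_i · s_j):
  r[A,A] = 1 (diagonal).
  r[A,B] = -3.8333 / (1.7078 · 2.3805) = -3.8333 / 4.0654 = -0.9429
  r[A,C] = 1.4167 / (1.7078 · 0.9574) = 1.4167 / 1.6351 = 0.8664
  r[B,B] = 1 (diagonal).
  r[B,C] = -2.1667 / (2.3805 · 0.9574) = -2.1667 / 2.2791 = -0.9507
  r[C,C] = 1 (diagonal).

R is symmetric with unit diagonal. Assembling:

R = [[1, -0.9429, 0.8664],
 [-0.9429, 1, -0.9507],
 [0.8664, -0.9507, 1]]


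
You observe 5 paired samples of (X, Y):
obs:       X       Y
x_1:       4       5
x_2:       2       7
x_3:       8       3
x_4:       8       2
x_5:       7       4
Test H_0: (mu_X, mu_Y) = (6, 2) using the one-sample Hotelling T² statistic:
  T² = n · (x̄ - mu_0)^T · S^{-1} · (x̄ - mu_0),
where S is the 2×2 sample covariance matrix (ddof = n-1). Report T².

Step 1 — sample mean vector:
  mean(X) = (4 + 2 + 8 + 8 + 7) / 5 = 29/5 = 5.8
  mean(Y) = (5 + 7 + 3 + 2 + 4) / 5 = 21/5 = 4.2
  x̄ = (5.8, 4.2),  deviation x̄ - mu_0 = (5.8, 4.2) - (6, 2) = (-0.2, 2.2).

Step 2 — sample covariance matrix, S[i,j] = (1/(n-1)) · Σ_k (x_{k,i} - mean_i) · (x_{k,j} - mean_j), divisor n-1 = 4:
  S[X,X] = ((-1.8)·(-1.8) + (-3.8)·(-3.8) + (2.2)·(2.2) + (2.2)·(2.2) + (1.2)·(1.2)) / 4 = 28.8/4 = 7.2
  S[X,Y] = ((-1.8)·(0.8) + (-3.8)·(2.8) + (2.2)·(-1.2) + (2.2)·(-2.2) + (1.2)·(-0.2)) / 4 = -19.8/4 = -4.95
  S[Y,Y] = ((0.8)·(0.8) + (2.8)·(2.8) + (-1.2)·(-1.2) + (-2.2)·(-2.2) + (-0.2)·(-0.2)) / 4 = 14.8/4 = 3.7
  S = [[7.2, -4.95],
 [-4.95, 3.7]].

Step 3 — invert S. det(S) = 7.2·3.7 - (-4.95)² = 2.1375.
  S^{-1} = (1/det) · [[d, -b], [-b, a]] = [[1.731, 2.3158],
 [2.3158, 3.3684]].

Step 4 — quadratic form (x̄ - mu_0)^T · S^{-1} · (x̄ - mu_0):
  S^{-1} · (x̄ - mu_0) = (4.7485, 6.9474),
  (x̄ - mu_0)^T · [...] = (-0.2)·(4.7485) + (2.2)·(6.9474) = 14.3345.

Step 5 — scale by n: T² = 5 · 14.3345 = 71.6725.

T² ≈ 71.6725


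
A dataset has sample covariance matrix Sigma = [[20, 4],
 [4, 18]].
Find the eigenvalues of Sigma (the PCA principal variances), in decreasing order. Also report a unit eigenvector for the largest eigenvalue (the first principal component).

Step 1 — characteristic polynomial of 2×2 Sigma:
  det(Sigma - λI) = λ² - trace · λ + det = 0.
  trace = 20 + 18 = 38, det = 20·18 - (4)² = 344.
Step 2 — discriminant:
  Δ = trace² - 4·det = 1444 - 1376 = 68.
Step 3 — eigenvalues:
  λ = (trace ± √Δ)/2 = (38 ± 8.2462)/2,
  λ_1 = 23.1231,  λ_2 = 14.8769.

Step 4 — unit eigenvector for λ_1: solve (Sigma - λ_1 I)v = 0. First row:
  (20 - 23.1231)·v_x + (4)·v_y = 0, i.e. (-3.1231)·v_x + (4)·v_y = 0,
  so v ∝ (b, λ_1 - a) = (4, 3.1231) = u.
  ||u|| = √((4)² + (3.1231)²) = √(25.7538) ≈ 5.0748,
  v_1 = u/||u|| ≈ (0.7882, 0.6154) (||v_1|| = 1).

λ_1 = 23.1231,  λ_2 = 14.8769;  v_1 ≈ (0.7882, 0.6154)


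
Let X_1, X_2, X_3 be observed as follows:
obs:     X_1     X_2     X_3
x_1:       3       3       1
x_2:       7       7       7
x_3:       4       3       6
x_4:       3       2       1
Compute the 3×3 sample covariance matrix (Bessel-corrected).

Step 1 — column means:
  mean(X_1) = (3 + 7 + 4 + 3) / 4 = 17/4 = 4.25
  mean(X_2) = (3 + 7 + 3 + 2) / 4 = 15/4 = 3.75
  mean(X_3) = (1 + 7 + 6 + 1) / 4 = 15/4 = 3.75

Step 2 — sample covariance S[i,j] = (1/(n-1)) · Σ_k (x_{k,i} - mean_i) · (x_{k,j} - mean_j), with n-1 = 3.
  S[X_1,X_1] = ((-1.25)·(-1.25) + (2.75)·(2.75) + (-0.25)·(-0.25) + (-1.25)·(-1.25)) / 3 = 10.75/3 = 3.5833
  S[X_1,X_2] = ((-1.25)·(-0.75) + (2.75)·(3.25) + (-0.25)·(-0.75) + (-1.25)·(-1.75)) / 3 = 12.25/3 = 4.0833
  S[X_1,X_3] = ((-1.25)·(-2.75) + (2.75)·(3.25) + (-0.25)·(2.25) + (-1.25)·(-2.75)) / 3 = 15.25/3 = 5.0833
  S[X_2,X_2] = ((-0.75)·(-0.75) + (3.25)·(3.25) + (-0.75)·(-0.75) + (-1.75)·(-1.75)) / 3 = 14.75/3 = 4.9167
  S[X_2,X_3] = ((-0.75)·(-2.75) + (3.25)·(3.25) + (-0.75)·(2.25) + (-1.75)·(-2.75)) / 3 = 15.75/3 = 5.25
  S[X_3,X_3] = ((-2.75)·(-2.75) + (3.25)·(3.25) + (2.25)·(2.25) + (-2.75)·(-2.75)) / 3 = 30.75/3 = 10.25

S is symmetric (S[j,i] = S[i,j]). Assembling:

S = [[3.5833, 4.0833, 5.0833],
 [4.0833, 4.9167, 5.25],
 [5.0833, 5.25, 10.25]]


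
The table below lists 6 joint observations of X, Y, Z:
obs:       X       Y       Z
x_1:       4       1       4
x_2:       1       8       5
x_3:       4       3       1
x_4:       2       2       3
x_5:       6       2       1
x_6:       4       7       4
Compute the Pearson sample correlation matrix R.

Step 1 — column means:
  mean(X) = (4 + 1 + 4 + 2 + 6 + 4) / 6 = 21/6 = 3.5
  mean(Y) = (1 + 8 + 3 + 2 + 2 + 7) / 6 = 23/6 = 3.8333
  mean(Z) = (4 + 5 + 1 + 3 + 1 + 4) / 6 = 18/6 = 3

Step 2 — sample variances and covariances s[i,j] = (1/(n-1)) · Σ_k (x_{k,i} - mean_i) · (x_{k,j} - mean_j), with n-1 = 5:
  s[X,X] = ((0.5)·(0.5) + (-2.5)·(-2.5) + (0.5)·(0.5) + (-1.5)·(-1.5) + (2.5)·(2.5) + (0.5)·(0.5)) / 5 = 15.5/5 = 3.1
  s[X,Y] = ((0.5)·(-2.8333) + (-2.5)·(4.1667) + (0.5)·(-0.8333) + (-1.5)·(-1.8333) + (2.5)·(-1.8333) + (0.5)·(3.1667)) / 5 = -12.5/5 = -2.5
  s[X,Z] = ((0.5)·(1) + (-2.5)·(2) + (0.5)·(-2) + (-1.5)·(0) + (2.5)·(-2) + (0.5)·(1)) / 5 = -10/5 = -2
  s[Y,Y] = ((-2.8333)·(-2.8333) + (4.1667)·(4.1667) + (-0.8333)·(-0.8333) + (-1.8333)·(-1.8333) + (-1.8333)·(-1.8333) + (3.1667)·(3.1667)) / 5 = 42.8333/5 = 8.5667
  s[Y,Z] = ((-2.8333)·(1) + (4.1667)·(2) + (-0.8333)·(-2) + (-1.8333)·(0) + (-1.8333)·(-2) + (3.1667)·(1)) / 5 = 14/5 = 2.8
  s[Z,Z] = ((1)·(1) + (2)·(2) + (-2)·(-2) + (0)·(0) + (-2)·(-2) + (1)·(1)) / 5 = 14/5 = 2.8
  Sample standard deviations s_i = √(s[i,i]):
  s(X) = √(3.1) = 1.7607
  s(Y) = √(8.5667) = 2.9269
  s(Z) = √(2.8) = 1.6733

Step 3 — r_{ij} = s_{ij} / (s_i · s_j):
  r[X,X] = 1 (diagonal).
  r[X,Y] = -2.5 / (1.7607 · 2.9269) = -2.5 / 5.1533 = -0.4851
  r[X,Z] = -2 / (1.7607 · 1.6733) = -2 / 2.9462 = -0.6788
  r[Y,Y] = 1 (diagonal).
  r[Y,Z] = 2.8 / (2.9269 · 1.6733) = 2.8 / 4.8976 = 0.5717
  r[Z,Z] = 1 (diagonal).

R is symmetric with unit diagonal. Assembling:

R = [[1, -0.4851, -0.6788],
 [-0.4851, 1, 0.5717],
 [-0.6788, 0.5717, 1]]


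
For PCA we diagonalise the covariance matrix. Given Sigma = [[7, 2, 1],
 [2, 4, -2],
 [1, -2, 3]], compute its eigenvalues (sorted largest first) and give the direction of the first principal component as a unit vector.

Step 1 — characteristic polynomial p(λ) = det(λI - Sigma) = λ³ - tr·λ² + c_1·λ - det, where tr = trace, c_1 = sum of the principal 2×2 minors, det = det(Sigma):
  tr = 7 + 4 + 3 = 14,
  c_1 = (7·4 - (2)²) + (7·3 - (1)²) + (4·3 - (-2)²) = 24 + 20 + 8 = 52,
  det = 7·(4·3 - (-2)²) - (2)·((2)·3 - (-2)·(1)) + (1)·((2)·(-2) - 4·(1)) = 7·(8) - (2)·(8) + (1)·(-8) = 32.
  So p(λ) = λ³ - 14λ² + 52λ - 32.
Step 2 — look for an integer root (rational root theorem: any rational root is an integer divisor of 32). Testing λ = 8:
  p(8) = 512 - 896 + 416 - 32 = 0  ✓
  Dividing out (λ - 8): p(λ) = (λ - 8)(λ² - 6λ + 4).
Step 3 — remaining eigenvalues from the quadratic λ² - 6λ + 4 = 0:
  Δ = 6² - 4·4 = 36 - 16 = 20,  λ = (6 ± √20)/2 = (6 ± 4.4721)/2 ≈ 5.2361 or 0.7639.
  Sorted: λ_1 = 8,  λ_2 = 5.2361,  λ_3 = 0.7639  (check: sum = 14 = tr ✓).

Step 4 — unit eigenvector for λ_1 = 8: v spans the null space of (Sigma - λ_1 I), whose rows are
  r_1 = (-1, 2, 1),  r_2 = (2, -4, -2),  r_3 = (1, -2, -5).
  v is orthogonal to every row, so take v ∝ r_1 × r_3 = ((2)·(-5) - (1)·(-2), (1)·(1) - (-1)·(-5), (-1)·(-2) - (2)·(1)) = (-8, -4, 0).
  Rescale (divide by 4; multiply by -1 so the first nonzero entry is positive): u = (2, 1, 0).
  ||u|| = √((2)² + (1)² + (0)²) = √(5) ≈ 2.2361,  v_1 = u/||u|| ≈ (0.8944, 0.4472, 0) (||v_1|| = 1).

λ_1 = 8,  λ_2 = 5.2361,  λ_3 = 0.7639;  v_1 ≈ (0.8944, 0.4472, 0)


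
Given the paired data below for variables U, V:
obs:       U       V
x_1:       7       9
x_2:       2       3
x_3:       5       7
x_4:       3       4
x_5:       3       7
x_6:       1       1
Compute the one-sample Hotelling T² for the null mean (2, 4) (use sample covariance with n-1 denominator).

Step 1 — sample mean vector:
  mean(U) = (7 + 2 + 5 + 3 + 3 + 1) / 6 = 21/6 = 3.5
  mean(V) = (9 + 3 + 7 + 4 + 7 + 1) / 6 = 31/6 = 5.1667
  x̄ = (3.5, 5.1667),  deviation x̄ - mu_0 = (3.5, 5.1667) - (2, 4) = (1.5, 1.1667).

Step 2 — sample covariance matrix, S[i,j] = (1/(n-1)) · Σ_k (x_{k,i} - mean_i) · (x_{k,j} - mean_j), divisor n-1 = 5:
  S[U,U] = ((3.5)·(3.5) + (-1.5)·(-1.5) + (1.5)·(1.5) + (-0.5)·(-0.5) + (-0.5)·(-0.5) + (-2.5)·(-2.5)) / 5 = 23.5/5 = 4.7
  S[U,V] = ((3.5)·(3.8333) + (-1.5)·(-2.1667) + (1.5)·(1.8333) + (-0.5)·(-1.1667) + (-0.5)·(1.8333) + (-2.5)·(-4.1667)) / 5 = 29.5/5 = 5.9
  S[V,V] = ((3.8333)·(3.8333) + (-2.1667)·(-2.1667) + (1.8333)·(1.8333) + (-1.1667)·(-1.1667) + (1.8333)·(1.8333) + (-4.1667)·(-4.1667)) / 5 = 44.8333/5 = 8.9667
  S = [[4.7, 5.9],
 [5.9, 8.9667]].

Step 3 — invert S. det(S) = 4.7·8.9667 - (5.9)² = 7.3333.
  S^{-1} = (1/det) · [[d, -b], [-b, a]] = [[1.2227, -0.8045],
 [-0.8045, 0.6409]].

Step 4 — quadratic form (x̄ - mu_0)^T · S^{-1} · (x̄ - mu_0):
  S^{-1} · (x̄ - mu_0) = (0.8955, -0.4591),
  (x̄ - mu_0)^T · [...] = (1.5)·(0.8955) + (1.1667)·(-0.4591) = 0.8076.

Step 5 — scale by n: T² = 6 · 0.8076 = 4.8455.

T² ≈ 4.8455


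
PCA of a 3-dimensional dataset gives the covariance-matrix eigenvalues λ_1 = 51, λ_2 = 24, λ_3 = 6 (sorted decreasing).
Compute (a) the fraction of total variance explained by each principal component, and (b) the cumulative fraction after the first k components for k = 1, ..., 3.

Step 1 — total variance = trace(Sigma) = Σ λ_i = 51 + 24 + 6 = 81.

Step 2 — fraction explained by component i = λ_i / Σ λ:
  PC1: 51/81 = 0.6296
  PC2: 24/81 = 0.2963
  PC3: 6/81 = 0.0741

Step 3 — cumulative fraction after k components = (λ_1 + ... + λ_k) / Σ λ:
  k = 1: 51/81 = 0.6296
  k = 2: (51 + 24)/81 = 75/81 = 0.9259
  k = 3: (51 + 24 + 6)/81 = 81/81 = 1

Summary (fraction, with percent):

explained: PC1 0.6296 (62.96%), PC2 0.2963 (29.63%), PC3 0.0741 (7.41%);  cumulative: 0.6296, 0.9259, 1


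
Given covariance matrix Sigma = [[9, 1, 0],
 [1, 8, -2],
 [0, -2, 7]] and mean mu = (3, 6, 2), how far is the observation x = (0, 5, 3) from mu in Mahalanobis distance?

Step 1 — centre the observation: (x - mu) = (-3, -1, 1).

Step 2 — invert Sigma (cofactor / det for 3×3, or solve directly):
  Sigma^{-1} = [[0.1128, -0.0152, -0.0043],
 [-0.0152, 0.1367, 0.039],
 [-0.0043, 0.039, 0.154]].

Step 3 — form the quadratic (x - mu)^T · Sigma^{-1} · (x - mu):
  Sigma^{-1} · (x - mu) = (-0.3275, -0.0521, 0.128).
  (x - mu)^T · [Sigma^{-1} · (x - mu)] = (-3)·(-0.3275) + (-1)·(-0.0521) + (1)·(0.128) = 1.1627.

Step 4 — take square root: d = √(1.1627) ≈ 1.0783.

d(x, mu) = √(1.1627) ≈ 1.0783


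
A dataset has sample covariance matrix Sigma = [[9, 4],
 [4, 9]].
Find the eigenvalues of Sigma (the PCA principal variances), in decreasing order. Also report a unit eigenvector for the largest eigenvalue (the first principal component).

Step 1 — characteristic polynomial of 2×2 Sigma:
  det(Sigma - λI) = λ² - trace · λ + det = 0.
  trace = 9 + 9 = 18, det = 9·9 - (4)² = 65.
Step 2 — discriminant:
  Δ = trace² - 4·det = 324 - 260 = 64.
Step 3 — eigenvalues:
  λ = (trace ± √Δ)/2 = (18 ± 8)/2,
  λ_1 = 13,  λ_2 = 5.

Step 4 — unit eigenvector for λ_1: solve (Sigma - λ_1 I)v = 0. First row:
  (9 - 13)·v_x + (4)·v_y = 0, i.e. (-4)·v_x + (4)·v_y = 0,
  so v ∝ (b, λ_1 - a) = (4, 4) = u.
  ||u|| = √((4)² + (4)²) = √(32) ≈ 5.6569,
  v_1 = u/||u|| ≈ (0.7071, 0.7071) (||v_1|| = 1).

λ_1 = 13,  λ_2 = 5;  v_1 ≈ (0.7071, 0.7071)


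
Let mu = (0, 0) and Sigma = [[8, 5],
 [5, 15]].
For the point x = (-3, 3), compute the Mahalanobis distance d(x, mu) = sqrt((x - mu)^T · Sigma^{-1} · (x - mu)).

Step 1 — centre the observation: (x - mu) = (-3, 3).

Step 2 — invert Sigma. det(Sigma) = 8·15 - (5)² = 95.
  Sigma^{-1} = (1/det) · [[d, -b], [-b, a]] = [[0.1579, -0.0526],
 [-0.0526, 0.0842]].

Step 3 — form the quadratic (x - mu)^T · Sigma^{-1} · (x - mu):
  Sigma^{-1} · (x - mu) = (-0.6316, 0.4105).
  (x - mu)^T · [Sigma^{-1} · (x - mu)] = (-3)·(-0.6316) + (3)·(0.4105) = 3.1263.

Step 4 — take square root: d = √(3.1263) ≈ 1.7681.

d(x, mu) = √(3.1263) ≈ 1.7681


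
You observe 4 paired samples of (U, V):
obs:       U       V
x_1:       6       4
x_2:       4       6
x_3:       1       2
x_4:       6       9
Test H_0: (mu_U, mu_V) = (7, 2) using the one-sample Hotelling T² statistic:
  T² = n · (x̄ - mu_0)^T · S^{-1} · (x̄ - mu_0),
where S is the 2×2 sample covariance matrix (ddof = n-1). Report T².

Step 1 — sample mean vector:
  mean(U) = (6 + 4 + 1 + 6) / 4 = 17/4 = 4.25
  mean(V) = (4 + 6 + 2 + 9) / 4 = 21/4 = 5.25
  x̄ = (4.25, 5.25),  deviation x̄ - mu_0 = (4.25, 5.25) - (7, 2) = (-2.75, 3.25).

Step 2 — sample covariance matrix, S[i,j] = (1/(n-1)) · Σ_k (x_{k,i} - mean_i) · (x_{k,j} - mean_j), divisor n-1 = 3:
  S[U,U] = ((1.75)·(1.75) + (-0.25)·(-0.25) + (-3.25)·(-3.25) + (1.75)·(1.75)) / 3 = 16.75/3 = 5.5833
  S[U,V] = ((1.75)·(-1.25) + (-0.25)·(0.75) + (-3.25)·(-3.25) + (1.75)·(3.75)) / 3 = 14.75/3 = 4.9167
  S[V,V] = ((-1.25)·(-1.25) + (0.75)·(0.75) + (-3.25)·(-3.25) + (3.75)·(3.75)) / 3 = 26.75/3 = 8.9167
  S = [[5.5833, 4.9167],
 [4.9167, 8.9167]].

Step 3 — invert S. det(S) = 5.5833·8.9167 - (4.9167)² = 25.6111.
  S^{-1} = (1/det) · [[d, -b], [-b, a]] = [[0.3482, -0.192],
 [-0.192, 0.218]].

Step 4 — quadratic form (x̄ - mu_0)^T · S^{-1} · (x̄ - mu_0):
  S^{-1} · (x̄ - mu_0) = (-1.5813, 1.2364),
  (x̄ - mu_0)^T · [...] = (-2.75)·(-1.5813) + (3.25)·(1.2364) = 8.3671.

Step 5 — scale by n: T² = 4 · 8.3671 = 33.4685.

T² ≈ 33.4685


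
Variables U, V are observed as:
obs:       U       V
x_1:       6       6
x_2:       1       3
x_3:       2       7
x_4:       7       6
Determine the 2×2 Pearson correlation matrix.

Step 1 — column means:
  mean(U) = (6 + 1 + 2 + 7) / 4 = 16/4 = 4
  mean(V) = (6 + 3 + 7 + 6) / 4 = 22/4 = 5.5

Step 2 — sample variances and covariances s[i,j] = (1/(n-1)) · Σ_k (x_{k,i} - mean_i) · (x_{k,j} - mean_j), with n-1 = 3:
  s[U,U] = ((2)·(2) + (-3)·(-3) + (-2)·(-2) + (3)·(3)) / 3 = 26/3 = 8.6667
  s[U,V] = ((2)·(0.5) + (-3)·(-2.5) + (-2)·(1.5) + (3)·(0.5)) / 3 = 7/3 = 2.3333
  s[V,V] = ((0.5)·(0.5) + (-2.5)·(-2.5) + (1.5)·(1.5) + (0.5)·(0.5)) / 3 = 9/3 = 3
  Sample standard deviations s_i = √(s[i,i]):
  s(U) = √(8.6667) = 2.9439
  s(V) = √(3) = 1.7321

Step 3 — r_{ij} = s_{ij} / (s_i · s_j):
  r[U,U] = 1 (diagonal).
  r[U,V] = 2.3333 / (2.9439 · 1.7321) = 2.3333 / 5.099 = 0.4576
  r[V,V] = 1 (diagonal).

R is symmetric with unit diagonal. Assembling:

R = [[1, 0.4576],
 [0.4576, 1]]


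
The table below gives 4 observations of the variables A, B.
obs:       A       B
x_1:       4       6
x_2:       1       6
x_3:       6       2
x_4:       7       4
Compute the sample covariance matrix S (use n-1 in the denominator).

Step 1 — column means:
  mean(A) = (4 + 1 + 6 + 7) / 4 = 18/4 = 4.5
  mean(B) = (6 + 6 + 2 + 4) / 4 = 18/4 = 4.5

Step 2 — sample covariance S[i,j] = (1/(n-1)) · Σ_k (x_{k,i} - mean_i) · (x_{k,j} - mean_j), with n-1 = 3.
  S[A,A] = ((-0.5)·(-0.5) + (-3.5)·(-3.5) + (1.5)·(1.5) + (2.5)·(2.5)) / 3 = 21/3 = 7
  S[A,B] = ((-0.5)·(1.5) + (-3.5)·(1.5) + (1.5)·(-2.5) + (2.5)·(-0.5)) / 3 = -11/3 = -3.6667
  S[B,B] = ((1.5)·(1.5) + (1.5)·(1.5) + (-2.5)·(-2.5) + (-0.5)·(-0.5)) / 3 = 11/3 = 3.6667

S is symmetric (S[j,i] = S[i,j]). Assembling:

S = [[7, -3.6667],
 [-3.6667, 3.6667]]


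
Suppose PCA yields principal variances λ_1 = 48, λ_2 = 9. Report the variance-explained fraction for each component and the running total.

Step 1 — total variance = trace(Sigma) = Σ λ_i = 48 + 9 = 57.

Step 2 — fraction explained by component i = λ_i / Σ λ:
  PC1: 48/57 = 0.8421
  PC2: 9/57 = 0.1579

Step 3 — cumulative fraction after k components = (λ_1 + ... + λ_k) / Σ λ:
  k = 1: 48/57 = 0.8421
  k = 2: (48 + 9)/57 = 57/57 = 1

Summary (fraction, with percent):

explained: PC1 0.8421 (84.21%), PC2 0.1579 (15.79%);  cumulative: 0.8421, 1


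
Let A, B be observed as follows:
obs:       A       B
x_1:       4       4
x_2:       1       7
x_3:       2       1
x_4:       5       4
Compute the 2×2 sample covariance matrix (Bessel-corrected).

Step 1 — column means:
  mean(A) = (4 + 1 + 2 + 5) / 4 = 12/4 = 3
  mean(B) = (4 + 7 + 1 + 4) / 4 = 16/4 = 4

Step 2 — sample covariance S[i,j] = (1/(n-1)) · Σ_k (x_{k,i} - mean_i) · (x_{k,j} - mean_j), with n-1 = 3.
  S[A,A] = ((1)·(1) + (-2)·(-2) + (-1)·(-1) + (2)·(2)) / 3 = 10/3 = 3.3333
  S[A,B] = ((1)·(0) + (-2)·(3) + (-1)·(-3) + (2)·(0)) / 3 = -3/3 = -1
  S[B,B] = ((0)·(0) + (3)·(3) + (-3)·(-3) + (0)·(0)) / 3 = 18/3 = 6

S is symmetric (S[j,i] = S[i,j]). Assembling:

S = [[3.3333, -1],
 [-1, 6]]


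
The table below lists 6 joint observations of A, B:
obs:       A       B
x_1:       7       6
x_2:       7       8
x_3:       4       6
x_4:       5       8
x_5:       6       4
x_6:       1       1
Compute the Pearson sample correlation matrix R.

Step 1 — column means:
  mean(A) = (7 + 7 + 4 + 5 + 6 + 1) / 6 = 30/6 = 5
  mean(B) = (6 + 8 + 6 + 8 + 4 + 1) / 6 = 33/6 = 5.5

Step 2 — sample variances and covariances s[i,j] = (1/(n-1)) · Σ_k (x_{k,i} - mean_i) · (x_{k,j} - mean_j), with n-1 = 5:
  s[A,A] = ((2)·(2) + (2)·(2) + (-1)·(-1) + (0)·(0) + (1)·(1) + (-4)·(-4)) / 5 = 26/5 = 5.2
  s[A,B] = ((2)·(0.5) + (2)·(2.5) + (-1)·(0.5) + (0)·(2.5) + (1)·(-1.5) + (-4)·(-4.5)) / 5 = 22/5 = 4.4
  s[B,B] = ((0.5)·(0.5) + (2.5)·(2.5) + (0.5)·(0.5) + (2.5)·(2.5) + (-1.5)·(-1.5) + (-4.5)·(-4.5)) / 5 = 35.5/5 = 7.1
  Sample standard deviations s_i = √(s[i,i]):
  s(A) = √(5.2) = 2.2804
  s(B) = √(7.1) = 2.6646

Step 3 — r_{ij} = s_{ij} / (s_i · s_j):
  r[A,A] = 1 (diagonal).
  r[A,B] = 4.4 / (2.2804 · 2.6646) = 4.4 / 6.0762 = 0.7241
  r[B,B] = 1 (diagonal).

R is symmetric with unit diagonal. Assembling:

R = [[1, 0.7241],
 [0.7241, 1]]


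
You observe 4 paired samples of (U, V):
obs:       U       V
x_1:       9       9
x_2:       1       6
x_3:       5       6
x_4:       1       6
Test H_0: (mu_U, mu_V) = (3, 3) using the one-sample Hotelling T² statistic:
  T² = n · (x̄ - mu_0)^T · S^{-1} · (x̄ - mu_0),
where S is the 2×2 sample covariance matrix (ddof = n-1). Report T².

Step 1 — sample mean vector:
  mean(U) = (9 + 1 + 5 + 1) / 4 = 16/4 = 4
  mean(V) = (9 + 6 + 6 + 6) / 4 = 27/4 = 6.75
  x̄ = (4, 6.75),  deviation x̄ - mu_0 = (4, 6.75) - (3, 3) = (1, 3.75).

Step 2 — sample covariance matrix, S[i,j] = (1/(n-1)) · Σ_k (x_{k,i} - mean_i) · (x_{k,j} - mean_j), divisor n-1 = 3:
  S[U,U] = ((5)·(5) + (-3)·(-3) + (1)·(1) + (-3)·(-3)) / 3 = 44/3 = 14.6667
  S[U,V] = ((5)·(2.25) + (-3)·(-0.75) + (1)·(-0.75) + (-3)·(-0.75)) / 3 = 15/3 = 5
  S[V,V] = ((2.25)·(2.25) + (-0.75)·(-0.75) + (-0.75)·(-0.75) + (-0.75)·(-0.75)) / 3 = 6.75/3 = 2.25
  S = [[14.6667, 5],
 [5, 2.25]].

Step 3 — invert S. det(S) = 14.6667·2.25 - (5)² = 8.
  S^{-1} = (1/det) · [[d, -b], [-b, a]] = [[0.2813, -0.625],
 [-0.625, 1.8333]].

Step 4 — quadratic form (x̄ - mu_0)^T · S^{-1} · (x̄ - mu_0):
  S^{-1} · (x̄ - mu_0) = (-2.0625, 6.25),
  (x̄ - mu_0)^T · [...] = (1)·(-2.0625) + (3.75)·(6.25) = 21.375.

Step 5 — scale by n: T² = 4 · 21.375 = 85.5.

T² ≈ 85.5


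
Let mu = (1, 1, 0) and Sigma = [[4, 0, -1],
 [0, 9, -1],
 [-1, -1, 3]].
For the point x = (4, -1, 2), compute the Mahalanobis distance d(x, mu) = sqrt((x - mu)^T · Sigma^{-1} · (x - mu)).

Step 1 — centre the observation: (x - mu) = (3, -2, 2).

Step 2 — invert Sigma (cofactor / det for 3×3, or solve directly):
  Sigma^{-1} = [[0.2737, 0.0105, 0.0947],
 [0.0105, 0.1158, 0.0421],
 [0.0947, 0.0421, 0.3789]].

Step 3 — form the quadratic (x - mu)^T · Sigma^{-1} · (x - mu):
  Sigma^{-1} · (x - mu) = (0.9895, -0.1158, 0.9579).
  (x - mu)^T · [Sigma^{-1} · (x - mu)] = (3)·(0.9895) + (-2)·(-0.1158) + (2)·(0.9579) = 5.1158.

Step 4 — take square root: d = √(5.1158) ≈ 2.2618.

d(x, mu) = √(5.1158) ≈ 2.2618


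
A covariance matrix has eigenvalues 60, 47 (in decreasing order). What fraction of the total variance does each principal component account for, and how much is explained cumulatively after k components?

Step 1 — total variance = trace(Sigma) = Σ λ_i = 60 + 47 = 107.

Step 2 — fraction explained by component i = λ_i / Σ λ:
  PC1: 60/107 = 0.5607
  PC2: 47/107 = 0.4393

Step 3 — cumulative fraction after k components = (λ_1 + ... + λ_k) / Σ λ:
  k = 1: 60/107 = 0.5607
  k = 2: (60 + 47)/107 = 107/107 = 1

Summary (fraction, with percent):

explained: PC1 0.5607 (56.07%), PC2 0.4393 (43.93%);  cumulative: 0.5607, 1


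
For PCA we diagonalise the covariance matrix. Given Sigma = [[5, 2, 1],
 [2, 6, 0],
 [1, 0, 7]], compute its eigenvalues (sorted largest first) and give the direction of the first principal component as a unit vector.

Step 1 — characteristic polynomial p(λ) = det(λI - Sigma) = λ³ - tr·λ² + c_1·λ - det, where tr = trace, c_1 = sum of the principal 2×2 minors, det = det(Sigma):
  tr = 5 + 6 + 7 = 18,
  c_1 = (5·6 - (2)²) + (5·7 - (1)²) + (6·7 - (0)²) = 26 + 34 + 42 = 102,
  det = 5·(6·7 - (0)²) - (2)·((2)·7 - (0)·(1)) + (1)·((2)·(0) - 6·(1)) = 5·(42) - (2)·(14) + (1)·(-6) = 176.
  So p(λ) = λ³ - 18λ² + 102λ - 176.
Step 2 — look for an integer root (rational root theorem: any rational root is an integer divisor of 176). Testing λ = 8:
  p(8) = 512 - 1152 + 816 - 176 = 0  ✓
  Dividing out (λ - 8): p(λ) = (λ - 8)(λ² - 10λ + 22).
Step 3 — remaining eigenvalues from the quadratic λ² - 10λ + 22 = 0:
  Δ = 10² - 4·22 = 100 - 88 = 12,  λ = (10 ± √12)/2 = (10 ± 3.4641)/2 ≈ 6.7321 or 3.2679.
  Sorted: λ_1 = 8,  λ_2 = 6.7321,  λ_3 = 3.2679  (check: sum = 18 = tr ✓).

Step 4 — unit eigenvector for λ_1 = 8: v spans the null space of (Sigma - λ_1 I), whose rows are
  r_1 = (-3, 2, 1),  r_2 = (2, -2, 0),  r_3 = (1, 0, -1).
  v is orthogonal to every row, so take v ∝ r_1 × r_2 = ((2)·(0) - (1)·(-2), (1)·(2) - (-3)·(0), (-3)·(-2) - (2)·(2)) = (2, 2, 2).
  Rescale (divide by 2): u = (1, 1, 1).
  ||u|| = √((1)² + (1)² + (1)²) = √(3) ≈ 1.7321,  v_1 = u/||u|| ≈ (0.5774, 0.5774, 0.5774) (||v_1|| = 1).

λ_1 = 8,  λ_2 = 6.7321,  λ_3 = 3.2679;  v_1 ≈ (0.5774, 0.5774, 0.5774)


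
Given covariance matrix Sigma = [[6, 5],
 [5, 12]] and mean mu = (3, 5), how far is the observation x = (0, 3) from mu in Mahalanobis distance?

Step 1 — centre the observation: (x - mu) = (-3, -2).

Step 2 — invert Sigma. det(Sigma) = 6·12 - (5)² = 47.
  Sigma^{-1} = (1/det) · [[d, -b], [-b, a]] = [[0.2553, -0.1064],
 [-0.1064, 0.1277]].

Step 3 — form the quadratic (x - mu)^T · Sigma^{-1} · (x - mu):
  Sigma^{-1} · (x - mu) = (-0.5532, 0.0638).
  (x - mu)^T · [Sigma^{-1} · (x - mu)] = (-3)·(-0.5532) + (-2)·(0.0638) = 1.5319.

Step 4 — take square root: d = √(1.5319) ≈ 1.2377.

d(x, mu) = √(1.5319) ≈ 1.2377


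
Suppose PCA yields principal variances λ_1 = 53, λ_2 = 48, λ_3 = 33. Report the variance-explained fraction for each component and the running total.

Step 1 — total variance = trace(Sigma) = Σ λ_i = 53 + 48 + 33 = 134.

Step 2 — fraction explained by component i = λ_i / Σ λ:
  PC1: 53/134 = 0.3955
  PC2: 48/134 = 0.3582
  PC3: 33/134 = 0.2463

Step 3 — cumulative fraction after k components = (λ_1 + ... + λ_k) / Σ λ:
  k = 1: 53/134 = 0.3955
  k = 2: (53 + 48)/134 = 101/134 = 0.7537
  k = 3: (53 + 48 + 33)/134 = 134/134 = 1

Summary (fraction, with percent):

explained: PC1 0.3955 (39.55%), PC2 0.3582 (35.82%), PC3 0.2463 (24.63%);  cumulative: 0.3955, 0.7537, 1


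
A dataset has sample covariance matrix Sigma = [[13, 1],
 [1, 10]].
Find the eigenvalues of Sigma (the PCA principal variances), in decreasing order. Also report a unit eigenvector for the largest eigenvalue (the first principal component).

Step 1 — characteristic polynomial of 2×2 Sigma:
  det(Sigma - λI) = λ² - trace · λ + det = 0.
  trace = 13 + 10 = 23, det = 13·10 - (1)² = 129.
Step 2 — discriminant:
  Δ = trace² - 4·det = 529 - 516 = 13.
Step 3 — eigenvalues:
  λ = (trace ± √Δ)/2 = (23 ± 3.6056)/2,
  λ_1 = 13.3028,  λ_2 = 9.6972.

Step 4 — unit eigenvector for λ_1: solve (Sigma - λ_1 I)v = 0. First row:
  (13 - 13.3028)·v_x + (1)·v_y = 0, i.e. (-0.3028)·v_x + (1)·v_y = 0,
  so v ∝ (b, λ_1 - a) = (1, 0.3028) = u.
  ||u|| = √((1)² + (0.3028)²) = √(1.0917) ≈ 1.0448,
  v_1 = u/||u|| ≈ (0.9571, 0.2898) (||v_1|| = 1).

λ_1 = 13.3028,  λ_2 = 9.6972;  v_1 ≈ (0.9571, 0.2898)


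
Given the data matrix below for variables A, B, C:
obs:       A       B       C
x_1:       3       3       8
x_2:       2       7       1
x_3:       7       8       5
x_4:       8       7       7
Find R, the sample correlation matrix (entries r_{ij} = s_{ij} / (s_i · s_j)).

Step 1 — column means:
  mean(A) = (3 + 2 + 7 + 8) / 4 = 20/4 = 5
  mean(B) = (3 + 7 + 8 + 7) / 4 = 25/4 = 6.25
  mean(C) = (8 + 1 + 5 + 7) / 4 = 21/4 = 5.25

Step 2 — sample variances and covariances s[i,j] = (1/(n-1)) · Σ_k (x_{k,i} - mean_i) · (x_{k,j} - mean_j), with n-1 = 3:
  s[A,A] = ((-2)·(-2) + (-3)·(-3) + (2)·(2) + (3)·(3)) / 3 = 26/3 = 8.6667
  s[A,B] = ((-2)·(-3.25) + (-3)·(0.75) + (2)·(1.75) + (3)·(0.75)) / 3 = 10/3 = 3.3333
  s[A,C] = ((-2)·(2.75) + (-3)·(-4.25) + (2)·(-0.25) + (3)·(1.75)) / 3 = 12/3 = 4
  s[B,B] = ((-3.25)·(-3.25) + (0.75)·(0.75) + (1.75)·(1.75) + (0.75)·(0.75)) / 3 = 14.75/3 = 4.9167
  s[B,C] = ((-3.25)·(2.75) + (0.75)·(-4.25) + (1.75)·(-0.25) + (0.75)·(1.75)) / 3 = -11.25/3 = -3.75
  s[C,C] = ((2.75)·(2.75) + (-4.25)·(-4.25) + (-0.25)·(-0.25) + (1.75)·(1.75)) / 3 = 28.75/3 = 9.5833
  Sample standard deviations s_i = √(s[i,i]):
  s(A) = √(8.6667) = 2.9439
  s(B) = √(4.9167) = 2.2174
  s(C) = √(9.5833) = 3.0957

Step 3 — r_{ij} = s_{ij} / (s_i · s_j):
  r[A,A] = 1 (diagonal).
  r[A,B] = 3.3333 / (2.9439 · 2.2174) = 3.3333 / 6.5277 = 0.5106
  r[A,C] = 4 / (2.9439 · 3.0957) = 4 / 9.1135 = 0.4389
  r[B,B] = 1 (diagonal).
  r[B,C] = -3.75 / (2.2174 · 3.0957) = -3.75 / 6.8643 = -0.5463
  r[C,C] = 1 (diagonal).

R is symmetric with unit diagonal. Assembling:

R = [[1, 0.5106, 0.4389],
 [0.5106, 1, -0.5463],
 [0.4389, -0.5463, 1]]


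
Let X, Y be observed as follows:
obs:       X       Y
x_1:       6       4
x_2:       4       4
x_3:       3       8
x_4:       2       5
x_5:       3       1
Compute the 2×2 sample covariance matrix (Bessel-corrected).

Step 1 — column means:
  mean(X) = (6 + 4 + 3 + 2 + 3) / 5 = 18/5 = 3.6
  mean(Y) = (4 + 4 + 8 + 5 + 1) / 5 = 22/5 = 4.4

Step 2 — sample covariance S[i,j] = (1/(n-1)) · Σ_k (x_{k,i} - mean_i) · (x_{k,j} - mean_j), with n-1 = 4.
  S[X,X] = ((2.4)·(2.4) + (0.4)·(0.4) + (-0.6)·(-0.6) + (-1.6)·(-1.6) + (-0.6)·(-0.6)) / 4 = 9.2/4 = 2.3
  S[X,Y] = ((2.4)·(-0.4) + (0.4)·(-0.4) + (-0.6)·(3.6) + (-1.6)·(0.6) + (-0.6)·(-3.4)) / 4 = -2.2/4 = -0.55
  S[Y,Y] = ((-0.4)·(-0.4) + (-0.4)·(-0.4) + (3.6)·(3.6) + (0.6)·(0.6) + (-3.4)·(-3.4)) / 4 = 25.2/4 = 6.3

S is symmetric (S[j,i] = S[i,j]). Assembling:

S = [[2.3, -0.55],
 [-0.55, 6.3]]


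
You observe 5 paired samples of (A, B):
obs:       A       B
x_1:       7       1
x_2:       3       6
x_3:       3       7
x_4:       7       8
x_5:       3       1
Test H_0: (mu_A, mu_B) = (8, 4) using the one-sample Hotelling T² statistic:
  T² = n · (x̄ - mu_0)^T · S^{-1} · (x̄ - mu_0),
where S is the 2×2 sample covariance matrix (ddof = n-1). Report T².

Step 1 — sample mean vector:
  mean(A) = (7 + 3 + 3 + 7 + 3) / 5 = 23/5 = 4.6
  mean(B) = (1 + 6 + 7 + 8 + 1) / 5 = 23/5 = 4.6
  x̄ = (4.6, 4.6),  deviation x̄ - mu_0 = (4.6, 4.6) - (8, 4) = (-3.4, 0.6).

Step 2 — sample covariance matrix, S[i,j] = (1/(n-1)) · Σ_k (x_{k,i} - mean_i) · (x_{k,j} - mean_j), divisor n-1 = 4:
  S[A,A] = ((2.4)·(2.4) + (-1.6)·(-1.6) + (-1.6)·(-1.6) + (2.4)·(2.4) + (-1.6)·(-1.6)) / 4 = 19.2/4 = 4.8
  S[A,B] = ((2.4)·(-3.6) + (-1.6)·(1.4) + (-1.6)·(2.4) + (2.4)·(3.4) + (-1.6)·(-3.6)) / 4 = -0.8/4 = -0.2
  S[B,B] = ((-3.6)·(-3.6) + (1.4)·(1.4) + (2.4)·(2.4) + (3.4)·(3.4) + (-3.6)·(-3.6)) / 4 = 45.2/4 = 11.3
  S = [[4.8, -0.2],
 [-0.2, 11.3]].

Step 3 — invert S. det(S) = 4.8·11.3 - (-0.2)² = 54.2.
  S^{-1} = (1/det) · [[d, -b], [-b, a]] = [[0.2085, 0.0037],
 [0.0037, 0.0886]].

Step 4 — quadratic form (x̄ - mu_0)^T · S^{-1} · (x̄ - mu_0):
  S^{-1} · (x̄ - mu_0) = (-0.7066, 0.0406),
  (x̄ - mu_0)^T · [...] = (-3.4)·(-0.7066) + (0.6)·(0.0406) = 2.4269.

Step 5 — scale by n: T² = 5 · 2.4269 = 12.1347.

T² ≈ 12.1347


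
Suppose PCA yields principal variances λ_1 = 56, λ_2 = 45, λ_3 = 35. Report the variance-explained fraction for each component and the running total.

Step 1 — total variance = trace(Sigma) = Σ λ_i = 56 + 45 + 35 = 136.

Step 2 — fraction explained by component i = λ_i / Σ λ:
  PC1: 56/136 = 0.4118
  PC2: 45/136 = 0.3309
  PC3: 35/136 = 0.2574

Step 3 — cumulative fraction after k components = (λ_1 + ... + λ_k) / Σ λ:
  k = 1: 56/136 = 0.4118
  k = 2: (56 + 45)/136 = 101/136 = 0.7426
  k = 3: (56 + 45 + 35)/136 = 136/136 = 1

Summary (fraction, with percent):

explained: PC1 0.4118 (41.18%), PC2 0.3309 (33.09%), PC3 0.2574 (25.74%);  cumulative: 0.4118, 0.7426, 1
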